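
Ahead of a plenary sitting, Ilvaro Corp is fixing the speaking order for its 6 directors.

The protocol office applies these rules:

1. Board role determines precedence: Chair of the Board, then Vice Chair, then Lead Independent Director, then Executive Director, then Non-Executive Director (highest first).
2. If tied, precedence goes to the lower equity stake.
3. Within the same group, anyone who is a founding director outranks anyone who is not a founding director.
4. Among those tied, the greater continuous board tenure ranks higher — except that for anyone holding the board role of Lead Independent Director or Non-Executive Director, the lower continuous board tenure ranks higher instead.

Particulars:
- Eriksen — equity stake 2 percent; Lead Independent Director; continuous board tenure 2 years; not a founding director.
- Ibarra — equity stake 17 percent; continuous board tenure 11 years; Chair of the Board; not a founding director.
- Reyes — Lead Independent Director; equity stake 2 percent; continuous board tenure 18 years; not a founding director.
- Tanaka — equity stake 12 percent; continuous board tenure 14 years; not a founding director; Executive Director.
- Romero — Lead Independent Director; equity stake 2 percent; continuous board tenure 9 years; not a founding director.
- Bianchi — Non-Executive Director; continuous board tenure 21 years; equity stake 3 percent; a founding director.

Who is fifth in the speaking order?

Tanaka

By board role: Ibarra (Chair of the Board); then Eriksen, Romero and Reyes (Lead Independent Director); then Tanaka (Executive Director); then Bianchi (Non-Executive Director).
Eriksen, Romero and Reyes all have equity stake 2 percent, so the next rule applies.
Eriksen, Romero and Reyes are each not a founding director, so the next rule applies.
Among Eriksen, Romero and Reyes, by continuous board tenure (lower first) (reversed rule for this group): Eriksen (2 years) before Romero (9 years) before Reyes (18 years).
Order: Ibarra, Eriksen, Romero, Reyes, Tanaka, Bianchi.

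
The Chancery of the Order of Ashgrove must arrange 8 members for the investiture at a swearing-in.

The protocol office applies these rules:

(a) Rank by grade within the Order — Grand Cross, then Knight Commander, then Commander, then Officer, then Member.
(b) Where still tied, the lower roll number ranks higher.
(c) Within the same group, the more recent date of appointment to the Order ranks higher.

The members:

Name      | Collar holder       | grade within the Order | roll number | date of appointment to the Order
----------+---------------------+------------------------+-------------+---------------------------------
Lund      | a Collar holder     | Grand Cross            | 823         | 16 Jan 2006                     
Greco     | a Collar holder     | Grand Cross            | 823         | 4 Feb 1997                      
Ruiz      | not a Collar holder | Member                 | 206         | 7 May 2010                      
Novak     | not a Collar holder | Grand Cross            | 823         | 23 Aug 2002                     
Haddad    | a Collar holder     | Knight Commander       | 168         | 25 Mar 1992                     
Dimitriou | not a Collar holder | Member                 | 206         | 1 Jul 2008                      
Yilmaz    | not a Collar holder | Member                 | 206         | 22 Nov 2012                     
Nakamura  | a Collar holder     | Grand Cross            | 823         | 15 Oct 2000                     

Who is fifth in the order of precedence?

Haddad

By grade within the Order: Lund, Novak, Nakamura and Greco (Grand Cross); then Haddad (Knight Commander); then Yilmaz, Ruiz and Dimitriou (Member).
Lund, Novak, Nakamura and Greco all have roll number 823, so the next rule applies.
Among Lund, Novak, Nakamura and Greco, by date of appointment to the Order (later first): Lund (16 Jan 2006) before Novak (23 Aug 2002) before Nakamura (15 Oct 2000) before Greco (4 Feb 1997).
Yilmaz, Ruiz and Dimitriou all have roll number 206, so the next rule applies.
Among Yilmaz, Ruiz and Dimitriou, by date of appointment to the Order (later first): Yilmaz (22 Nov 2012) before Ruiz (7 May 2010) before Dimitriou (1 Jul 2008).
Order: Lund, Novak, Nakamura, Greco, Haddad, Yilmaz, Ruiz, Dimitriou.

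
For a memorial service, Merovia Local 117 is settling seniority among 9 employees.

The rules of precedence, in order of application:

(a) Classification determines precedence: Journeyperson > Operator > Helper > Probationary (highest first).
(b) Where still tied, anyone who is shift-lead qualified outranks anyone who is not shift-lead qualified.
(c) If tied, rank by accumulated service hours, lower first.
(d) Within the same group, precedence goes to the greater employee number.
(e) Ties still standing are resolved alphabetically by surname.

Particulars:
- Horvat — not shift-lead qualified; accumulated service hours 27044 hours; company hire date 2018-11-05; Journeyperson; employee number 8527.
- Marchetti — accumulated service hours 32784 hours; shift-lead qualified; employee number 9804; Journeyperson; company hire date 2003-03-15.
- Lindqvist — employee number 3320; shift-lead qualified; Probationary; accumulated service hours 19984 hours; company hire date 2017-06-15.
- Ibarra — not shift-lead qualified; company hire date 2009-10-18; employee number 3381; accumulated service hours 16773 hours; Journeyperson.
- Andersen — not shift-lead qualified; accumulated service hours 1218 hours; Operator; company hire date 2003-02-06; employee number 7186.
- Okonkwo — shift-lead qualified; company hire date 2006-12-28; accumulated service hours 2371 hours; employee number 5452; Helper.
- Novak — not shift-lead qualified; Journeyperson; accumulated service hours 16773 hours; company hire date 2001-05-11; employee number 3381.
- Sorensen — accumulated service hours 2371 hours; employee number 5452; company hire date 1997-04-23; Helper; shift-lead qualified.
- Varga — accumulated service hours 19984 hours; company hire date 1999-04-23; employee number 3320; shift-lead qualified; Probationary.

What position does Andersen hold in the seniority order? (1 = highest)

By classification: Marchetti, Ibarra, Novak and Horvat (Journeyperson); then Andersen (Operator); then Okonkwo and Sorensen (Helper); then Lindqvist and Varga (Probationary).
Among Marchetti, Ibarra, Novak and Horvat, shift-lead qualified before not shift-lead qualified: Marchetti (shift-lead qualified) before Ibarra, Novak and Horvat (not shift-lead qualified).
Among Ibarra, Novak and Horvat, by accumulated service hours (lower first): Ibarra and Novak (16773 hours) before Horvat (27044 hours).
Ibarra and Novak both have employee number 3381, so the next rule applies.
Among Ibarra and Novak, alphabetically by surname: Ibarra before Novak.
Okonkwo and Sorensen are each shift-lead qualified, so the next rule applies.
Okonkwo and Sorensen both have accumulated service hours 2371 hours, so the next rule applies.
Okonkwo and Sorensen both have employee number 5452, so the next rule applies.
Among Okonkwo and Sorensen, alphabetically by surname: Okonkwo before Sorensen.
Lindqvist and Varga are each shift-lead qualified, so the next rule applies.
Lindqvist and Varga both have accumulated service hours 19984 hours, so the next rule applies.
Lindqvist and Varga both have employee number 3320, so the next rule applies.
Among Lindqvist and Varga, alphabetically by surname: Lindqvist before Varga.
Order: Marchetti, Ibarra, Novak, Horvat, Andersen, Okonkwo, Sorensen, Lindqvist, Varga. So position 5.

5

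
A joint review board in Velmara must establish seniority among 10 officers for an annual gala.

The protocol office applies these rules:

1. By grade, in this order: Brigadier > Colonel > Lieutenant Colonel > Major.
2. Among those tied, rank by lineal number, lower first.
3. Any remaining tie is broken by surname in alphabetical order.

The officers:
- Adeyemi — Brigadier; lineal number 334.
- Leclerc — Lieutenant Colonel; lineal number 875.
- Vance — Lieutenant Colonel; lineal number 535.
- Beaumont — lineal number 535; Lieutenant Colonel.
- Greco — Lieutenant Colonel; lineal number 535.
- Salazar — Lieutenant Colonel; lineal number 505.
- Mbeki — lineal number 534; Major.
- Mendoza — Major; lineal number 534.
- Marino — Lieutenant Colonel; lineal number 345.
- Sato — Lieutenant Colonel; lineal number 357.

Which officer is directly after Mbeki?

By grade: Adeyemi (Brigadier); then Marino, Sato, Salazar, Beaumont, Greco, Vance and Leclerc (Lieutenant Colonel); then Mbeki and Mendoza (Major).
Among Marino, Sato, Salazar, Beaumont, Greco, Vance and Leclerc, by lineal number (lower first): Marino (345) before Sato (357) before Salazar (505) before Beaumont, Greco and Vance (535) before Leclerc (875).
Among Beaumont, Greco and Vance, alphabetically by surname: Beaumont before Greco before Vance.
Mbeki and Mendoza both have lineal number 534, so the next rule applies.
Among Mbeki and Mendoza, alphabetically by surname: Mbeki before Mendoza.
Order: Adeyemi, Marino, Sato, Salazar, Beaumont, Greco, Vance, Leclerc, Mbeki, Mendoza.

Mendoza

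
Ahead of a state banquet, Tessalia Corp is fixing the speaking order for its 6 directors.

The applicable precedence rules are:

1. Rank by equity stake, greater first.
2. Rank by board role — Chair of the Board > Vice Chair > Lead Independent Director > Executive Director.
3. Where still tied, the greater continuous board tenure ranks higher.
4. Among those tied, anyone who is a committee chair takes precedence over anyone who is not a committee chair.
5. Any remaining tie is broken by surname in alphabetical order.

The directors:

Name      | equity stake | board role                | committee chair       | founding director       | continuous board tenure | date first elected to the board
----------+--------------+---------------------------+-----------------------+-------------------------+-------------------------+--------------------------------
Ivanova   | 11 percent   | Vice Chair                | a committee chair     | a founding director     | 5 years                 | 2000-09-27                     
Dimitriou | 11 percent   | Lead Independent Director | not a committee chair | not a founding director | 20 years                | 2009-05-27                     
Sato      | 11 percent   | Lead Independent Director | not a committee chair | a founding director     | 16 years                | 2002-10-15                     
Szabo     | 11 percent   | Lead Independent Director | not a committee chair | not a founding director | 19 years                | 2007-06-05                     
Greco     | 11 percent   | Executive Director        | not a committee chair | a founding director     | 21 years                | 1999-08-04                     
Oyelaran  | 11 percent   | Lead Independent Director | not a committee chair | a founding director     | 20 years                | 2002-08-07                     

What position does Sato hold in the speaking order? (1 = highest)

By equity stake (higher first): Ivanova, Dimitriou, Oyelaran, Szabo, Sato and Greco (each 11 percent).
Among Ivanova, Dimitriou, Oyelaran, Szabo, Sato and Greco, by board role: Ivanova (Vice Chair) before Dimitriou, Oyelaran, Szabo and Sato (Lead Independent Director) before Greco (Executive Director).
Among Dimitriou, Oyelaran, Szabo and Sato, by continuous board tenure (higher first): Dimitriou and Oyelaran (20 years) before Szabo (19 years) before Sato (16 years).
Dimitriou and Oyelaran are each not a committee chair, so the next rule applies.
Among Dimitriou and Oyelaran, alphabetically by surname: Dimitriou before Oyelaran.
Order: Ivanova, Dimitriou, Oyelaran, Szabo, Sato, Greco. So position 5.

5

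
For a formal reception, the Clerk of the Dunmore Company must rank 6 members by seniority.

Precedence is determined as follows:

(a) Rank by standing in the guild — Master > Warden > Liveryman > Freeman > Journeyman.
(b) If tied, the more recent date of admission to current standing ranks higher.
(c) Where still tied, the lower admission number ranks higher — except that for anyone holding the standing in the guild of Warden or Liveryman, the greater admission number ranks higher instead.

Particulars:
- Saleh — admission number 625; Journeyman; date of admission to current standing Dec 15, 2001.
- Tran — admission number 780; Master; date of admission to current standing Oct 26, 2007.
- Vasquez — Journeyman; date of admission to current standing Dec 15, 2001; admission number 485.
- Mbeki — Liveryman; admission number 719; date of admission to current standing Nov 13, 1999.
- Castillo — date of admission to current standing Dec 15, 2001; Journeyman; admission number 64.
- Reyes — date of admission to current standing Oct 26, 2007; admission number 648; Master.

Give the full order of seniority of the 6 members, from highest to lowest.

Reyes, Tran, Mbeki, Castillo, Vasquez, Saleh

By standing in the guild: Reyes and Tran (Master); then Mbeki (Liveryman); then Castillo, Vasquez and Saleh (Journeyman).
Reyes and Tran both have date of admission to current standing Oct 26, 2007, so the next rule applies.
Among Reyes and Tran, by admission number (lower first): Reyes (648) before Tran (780).
Castillo, Vasquez and Saleh all have date of admission to current standing Dec 15, 2001, so the next rule applies.
Among Castillo, Vasquez and Saleh, by admission number (lower first): Castillo (64) before Vasquez (485) before Saleh (625).
Full order: Reyes, Tran, Mbeki, Castillo, Vasquez, Saleh.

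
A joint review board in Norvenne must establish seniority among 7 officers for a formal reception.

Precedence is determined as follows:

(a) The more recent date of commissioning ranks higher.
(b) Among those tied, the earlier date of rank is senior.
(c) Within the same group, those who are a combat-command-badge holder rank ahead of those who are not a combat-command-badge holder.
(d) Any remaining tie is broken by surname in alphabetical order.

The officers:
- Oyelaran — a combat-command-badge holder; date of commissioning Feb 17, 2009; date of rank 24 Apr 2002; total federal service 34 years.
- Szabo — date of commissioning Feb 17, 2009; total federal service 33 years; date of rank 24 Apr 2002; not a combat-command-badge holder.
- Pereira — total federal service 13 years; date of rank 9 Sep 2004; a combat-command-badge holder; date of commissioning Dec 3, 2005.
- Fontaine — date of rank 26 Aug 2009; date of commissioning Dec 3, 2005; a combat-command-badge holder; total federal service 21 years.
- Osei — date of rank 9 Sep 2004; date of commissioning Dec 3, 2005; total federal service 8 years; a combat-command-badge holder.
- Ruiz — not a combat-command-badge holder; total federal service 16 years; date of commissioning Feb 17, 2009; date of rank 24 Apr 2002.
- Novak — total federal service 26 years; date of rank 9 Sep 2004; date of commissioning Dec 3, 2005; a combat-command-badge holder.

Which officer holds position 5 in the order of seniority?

Osei

By date of commissioning (later first): Oyelaran, Ruiz and Szabo (each Feb 17, 2009); then Novak, Osei, Pereira and Fontaine (each Dec 3, 2005).
Oyelaran, Ruiz and Szabo all have date of rank 24 Apr 2002, so the next rule applies.
Among Oyelaran, Ruiz and Szabo, a combat-command-badge holder before not a combat-command-badge holder: Oyelaran (a combat-command-badge holder) before Ruiz and Szabo (not a combat-command-badge holder).
Among Ruiz and Szabo, alphabetically by surname: Ruiz before Szabo.
Among Novak, Osei, Pereira and Fontaine, by date of rank (earlier first): Novak, Osei and Pereira (9 Sep 2004) before Fontaine (26 Aug 2009).
Novak, Osei and Pereira are each a combat-command-badge holder, so the next rule applies.
Among Novak, Osei and Pereira, alphabetically by surname: Novak before Osei before Pereira.
Order: Oyelaran, Ruiz, Szabo, Novak, Osei, Pereira, Fontaine.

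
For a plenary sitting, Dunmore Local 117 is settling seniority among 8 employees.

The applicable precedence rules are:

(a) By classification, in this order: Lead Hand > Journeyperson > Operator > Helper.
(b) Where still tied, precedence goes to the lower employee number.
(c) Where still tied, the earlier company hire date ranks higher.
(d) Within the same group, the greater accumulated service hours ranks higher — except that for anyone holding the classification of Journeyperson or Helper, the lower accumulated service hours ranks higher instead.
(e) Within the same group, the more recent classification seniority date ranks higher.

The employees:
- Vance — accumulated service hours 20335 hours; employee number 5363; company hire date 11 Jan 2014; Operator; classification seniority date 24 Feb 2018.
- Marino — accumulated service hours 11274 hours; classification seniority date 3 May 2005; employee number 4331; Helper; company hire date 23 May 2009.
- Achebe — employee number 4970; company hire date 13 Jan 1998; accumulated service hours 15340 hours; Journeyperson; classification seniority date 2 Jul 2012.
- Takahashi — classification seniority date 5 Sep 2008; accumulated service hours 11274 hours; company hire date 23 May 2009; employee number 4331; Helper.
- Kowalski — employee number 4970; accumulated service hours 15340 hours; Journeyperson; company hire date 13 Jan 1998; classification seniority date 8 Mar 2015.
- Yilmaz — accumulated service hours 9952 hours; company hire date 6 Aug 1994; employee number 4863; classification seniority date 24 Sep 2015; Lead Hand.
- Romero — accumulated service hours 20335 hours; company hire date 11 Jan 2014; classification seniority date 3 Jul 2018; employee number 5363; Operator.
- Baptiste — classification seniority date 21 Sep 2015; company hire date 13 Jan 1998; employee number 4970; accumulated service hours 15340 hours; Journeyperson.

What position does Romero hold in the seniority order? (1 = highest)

5

By classification: Yilmaz (Lead Hand); then Baptiste, Kowalski and Achebe (Journeyperson); then Romero and Vance (Operator); then Takahashi and Marino (Helper).
Baptiste, Kowalski and Achebe all have employee number 4970, so the next rule applies.
Baptiste, Kowalski and Achebe all have company hire date 13 Jan 1998, so the next rule applies.
Baptiste, Kowalski and Achebe all have accumulated service hours 15340 hours, so the next rule applies.
Among Baptiste, Kowalski and Achebe, by classification seniority date (later first): Baptiste (21 Sep 2015) before Kowalski (8 Mar 2015) before Achebe (2 Jul 2012).
Romero and Vance both have employee number 5363, so the next rule applies.
Romero and Vance both have company hire date 11 Jan 2014, so the next rule applies.
Romero and Vance both have accumulated service hours 20335 hours, so the next rule applies.
Among Romero and Vance, by classification seniority date (later first): Romero (3 Jul 2018) before Vance (24 Feb 2018).
Takahashi and Marino both have employee number 4331, so the next rule applies.
Takahashi and Marino both have company hire date 23 May 2009, so the next rule applies.
Takahashi and Marino both have accumulated service hours 11274 hours, so the next rule applies.
Among Takahashi and Marino, by classification seniority date (later first): Takahashi (5 Sep 2008) before Marino (3 May 2005).
Order: Yilmaz, Baptiste, Kowalski, Achebe, Romero, Vance, Takahashi, Marino. So position 5.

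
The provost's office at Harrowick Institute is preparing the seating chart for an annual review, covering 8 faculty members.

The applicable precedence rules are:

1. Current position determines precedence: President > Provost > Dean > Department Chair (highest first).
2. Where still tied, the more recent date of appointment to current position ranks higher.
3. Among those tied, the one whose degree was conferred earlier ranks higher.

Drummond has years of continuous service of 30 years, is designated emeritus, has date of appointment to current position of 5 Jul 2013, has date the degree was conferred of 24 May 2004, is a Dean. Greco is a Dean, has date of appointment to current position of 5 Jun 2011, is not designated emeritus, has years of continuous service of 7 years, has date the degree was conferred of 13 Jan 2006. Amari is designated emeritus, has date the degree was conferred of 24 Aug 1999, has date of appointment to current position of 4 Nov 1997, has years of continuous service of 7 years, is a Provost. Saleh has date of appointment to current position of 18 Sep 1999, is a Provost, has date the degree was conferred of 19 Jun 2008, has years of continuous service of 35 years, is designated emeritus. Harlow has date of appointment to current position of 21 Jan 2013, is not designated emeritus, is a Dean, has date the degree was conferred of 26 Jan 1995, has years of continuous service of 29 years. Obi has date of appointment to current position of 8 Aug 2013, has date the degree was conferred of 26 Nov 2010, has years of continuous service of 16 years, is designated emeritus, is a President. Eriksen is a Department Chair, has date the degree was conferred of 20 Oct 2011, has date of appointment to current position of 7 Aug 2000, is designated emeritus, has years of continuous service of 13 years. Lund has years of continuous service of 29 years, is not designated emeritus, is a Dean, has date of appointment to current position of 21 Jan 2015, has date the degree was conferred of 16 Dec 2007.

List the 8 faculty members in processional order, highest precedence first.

Obi, Saleh, Amari, Lund, Drummond, Harlow, Greco, Eriksen

By current position: Obi (President); then Saleh and Amari (Provost); then Lund, Drummond, Harlow and Greco (Dean); then Eriksen (Department Chair).
Among Saleh and Amari, by date of appointment to current position (later first): Saleh (18 Sep 1999) before Amari (4 Nov 1997).
Among Lund, Drummond, Harlow and Greco, by date of appointment to current position (later first): Lund (21 Jan 2015) before Drummond (5 Jul 2013) before Harlow (21 Jan 2013) before Greco (5 Jun 2011).
Full order: Obi, Saleh, Amari, Lund, Drummond, Harlow, Greco, Eriksen.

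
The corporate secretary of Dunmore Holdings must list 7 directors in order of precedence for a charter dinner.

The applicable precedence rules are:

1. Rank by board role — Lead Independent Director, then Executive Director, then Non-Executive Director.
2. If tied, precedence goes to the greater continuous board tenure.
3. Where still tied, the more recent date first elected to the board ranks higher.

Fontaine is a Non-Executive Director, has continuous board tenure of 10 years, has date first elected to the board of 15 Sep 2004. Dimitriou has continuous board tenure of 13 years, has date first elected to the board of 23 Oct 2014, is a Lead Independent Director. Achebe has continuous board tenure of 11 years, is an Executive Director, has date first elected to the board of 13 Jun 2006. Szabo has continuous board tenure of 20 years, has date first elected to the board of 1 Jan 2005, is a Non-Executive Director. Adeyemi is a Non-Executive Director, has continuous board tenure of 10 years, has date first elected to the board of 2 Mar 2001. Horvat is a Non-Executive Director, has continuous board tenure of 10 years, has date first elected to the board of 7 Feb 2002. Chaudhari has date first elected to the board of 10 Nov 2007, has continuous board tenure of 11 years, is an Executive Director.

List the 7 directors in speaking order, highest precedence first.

Dimitriou, Chaudhari, Achebe, Szabo, Fontaine, Horvat, Adeyemi

By board role: Dimitriou (Lead Independent Director); then Chaudhari and Achebe (Executive Director); then Szabo, Fontaine, Horvat and Adeyemi (Non-Executive Director).
Chaudhari and Achebe both have continuous board tenure 11 years, so the next rule applies.
Among Chaudhari and Achebe, by date first elected to the board (later first): Chaudhari (10 Nov 2007) before Achebe (13 Jun 2006).
Among Szabo, Fontaine, Horvat and Adeyemi, by continuous board tenure (higher first): Szabo (20 years) before Fontaine, Horvat and Adeyemi (10 years).
Among Fontaine, Horvat and Adeyemi, by date first elected to the board (later first): Fontaine (15 Sep 2004) before Horvat (7 Feb 2002) before Adeyemi (2 Mar 2001).
Full order: Dimitriou, Chaudhari, Achebe, Szabo, Fontaine, Horvat, Adeyemi.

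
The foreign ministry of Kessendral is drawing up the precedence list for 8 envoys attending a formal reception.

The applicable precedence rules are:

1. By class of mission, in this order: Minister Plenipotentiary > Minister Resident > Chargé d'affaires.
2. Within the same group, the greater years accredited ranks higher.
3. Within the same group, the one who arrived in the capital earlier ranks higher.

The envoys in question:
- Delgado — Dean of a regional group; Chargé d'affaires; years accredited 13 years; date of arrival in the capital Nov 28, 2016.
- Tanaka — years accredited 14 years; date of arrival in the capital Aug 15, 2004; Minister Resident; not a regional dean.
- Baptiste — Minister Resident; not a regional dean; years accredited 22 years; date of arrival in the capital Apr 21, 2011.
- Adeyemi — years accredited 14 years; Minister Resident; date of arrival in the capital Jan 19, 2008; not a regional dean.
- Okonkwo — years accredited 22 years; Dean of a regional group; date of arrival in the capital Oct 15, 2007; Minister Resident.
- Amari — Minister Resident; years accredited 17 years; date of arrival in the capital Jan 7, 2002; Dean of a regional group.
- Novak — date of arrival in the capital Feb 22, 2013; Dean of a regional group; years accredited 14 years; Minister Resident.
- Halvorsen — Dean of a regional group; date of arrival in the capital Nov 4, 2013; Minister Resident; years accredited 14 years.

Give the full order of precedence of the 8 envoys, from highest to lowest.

By class of mission: Okonkwo, Baptiste, Amari, Tanaka, Adeyemi, Novak and Halvorsen (Minister Resident); then Delgado (Chargé d'affaires).
Among Okonkwo, Baptiste, Amari, Tanaka, Adeyemi, Novak and Halvorsen, by years accredited (higher first): Okonkwo and Baptiste (22 years) before Amari (17 years) before Tanaka, Adeyemi, Novak and Halvorsen (14 years).
Among Okonkwo and Baptiste, by date of arrival in the capital (earlier first): Okonkwo (Oct 15, 2007) before Baptiste (Apr 21, 2011).
Among Tanaka, Adeyemi, Novak and Halvorsen, by date of arrival in the capital (earlier first): Tanaka (Aug 15, 2004) before Adeyemi (Jan 19, 2008) before Novak (Feb 22, 2013) before Halvorsen (Nov 4, 2013).
Full order: Okonkwo, Baptiste, Amari, Tanaka, Adeyemi, Novak, Halvorsen, Delgado.

Okonkwo, Baptiste, Amari, Tanaka, Adeyemi, Novak, Halvorsen, Delgado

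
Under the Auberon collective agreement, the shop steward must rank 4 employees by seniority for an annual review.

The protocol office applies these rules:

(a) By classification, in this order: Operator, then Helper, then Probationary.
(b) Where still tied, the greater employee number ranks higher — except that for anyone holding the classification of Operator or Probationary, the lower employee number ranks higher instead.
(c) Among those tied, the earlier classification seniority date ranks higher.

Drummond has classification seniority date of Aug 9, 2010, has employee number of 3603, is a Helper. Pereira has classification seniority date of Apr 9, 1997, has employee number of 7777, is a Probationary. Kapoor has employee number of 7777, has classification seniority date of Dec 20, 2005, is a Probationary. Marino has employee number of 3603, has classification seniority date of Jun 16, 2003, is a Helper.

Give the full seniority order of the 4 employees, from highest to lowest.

Marino, Drummond, Pereira, Kapoor

By classification: Marino and Drummond (Helper); then Pereira and Kapoor (Probationary).
Marino and Drummond both have employee number 3603, so the next rule applies.
Among Marino and Drummond, by classification seniority date (earlier first): Marino (Jun 16, 2003) before Drummond (Aug 9, 2010).
Pereira and Kapoor both have employee number 7777, so the next rule applies.
Among Pereira and Kapoor, by classification seniority date (earlier first): Pereira (Apr 9, 1997) before Kapoor (Dec 20, 2005).
Full order: Marino, Drummond, Pereira, Kapoor.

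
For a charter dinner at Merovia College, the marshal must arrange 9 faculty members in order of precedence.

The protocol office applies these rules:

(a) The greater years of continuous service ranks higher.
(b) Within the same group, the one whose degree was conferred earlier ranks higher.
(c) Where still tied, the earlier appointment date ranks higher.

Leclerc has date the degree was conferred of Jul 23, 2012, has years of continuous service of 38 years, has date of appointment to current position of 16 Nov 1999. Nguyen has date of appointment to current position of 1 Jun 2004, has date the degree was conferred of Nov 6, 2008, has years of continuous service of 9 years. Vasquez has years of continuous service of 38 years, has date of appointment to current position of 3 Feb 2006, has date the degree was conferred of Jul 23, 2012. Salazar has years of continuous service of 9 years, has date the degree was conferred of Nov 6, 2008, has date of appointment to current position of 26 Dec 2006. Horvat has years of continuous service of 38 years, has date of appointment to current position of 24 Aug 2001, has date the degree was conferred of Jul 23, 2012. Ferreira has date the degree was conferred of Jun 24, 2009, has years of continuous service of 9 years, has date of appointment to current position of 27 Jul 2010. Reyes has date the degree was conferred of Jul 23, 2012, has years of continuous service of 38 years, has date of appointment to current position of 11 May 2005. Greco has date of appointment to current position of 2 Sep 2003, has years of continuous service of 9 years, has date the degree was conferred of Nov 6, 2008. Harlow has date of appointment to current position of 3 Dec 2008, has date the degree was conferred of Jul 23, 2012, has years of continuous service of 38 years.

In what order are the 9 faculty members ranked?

By years of continuous service (higher first): Leclerc, Horvat, Reyes, Vasquez and Harlow (each 38 years); then Greco, Nguyen, Salazar and Ferreira (each 9 years).
Leclerc, Horvat, Reyes, Vasquez and Harlow all have date the degree was conferred Jul 23, 2012, so the next rule applies.
Among Leclerc, Horvat, Reyes, Vasquez and Harlow, by date of appointment to current position (earlier first): Leclerc (16 Nov 1999) before Horvat (24 Aug 2001) before Reyes (11 May 2005) before Vasquez (3 Feb 2006) before Harlow (3 Dec 2008).
Among Greco, Nguyen, Salazar and Ferreira, by date the degree was conferred (earlier first): Greco, Nguyen and Salazar (Nov 6, 2008) before Ferreira (Jun 24, 2009).
Among Greco, Nguyen and Salazar, by date of appointment to current position (earlier first): Greco (2 Sep 2003) before Nguyen (1 Jun 2004) before Salazar (26 Dec 2006).
Full order: Leclerc, Horvat, Reyes, Vasquez, Harlow, Greco, Nguyen, Salazar, Ferreira.

Leclerc, Horvat, Reyes, Vasquez, Harlow, Greco, Nguyen, Salazar, Ferreira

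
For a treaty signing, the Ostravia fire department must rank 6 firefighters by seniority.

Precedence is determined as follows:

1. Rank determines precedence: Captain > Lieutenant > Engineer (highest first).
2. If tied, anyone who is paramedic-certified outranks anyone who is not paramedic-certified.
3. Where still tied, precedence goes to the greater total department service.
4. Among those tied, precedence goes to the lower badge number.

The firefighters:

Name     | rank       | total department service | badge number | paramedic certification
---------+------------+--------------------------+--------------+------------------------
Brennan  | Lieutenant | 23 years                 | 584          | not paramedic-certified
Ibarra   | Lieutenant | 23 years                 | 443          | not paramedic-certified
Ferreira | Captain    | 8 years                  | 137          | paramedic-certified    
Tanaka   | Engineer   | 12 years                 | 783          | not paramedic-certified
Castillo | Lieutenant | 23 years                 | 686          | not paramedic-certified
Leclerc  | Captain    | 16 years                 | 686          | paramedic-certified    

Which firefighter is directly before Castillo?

By rank: Leclerc and Ferreira (Captain); then Ibarra, Brennan and Castillo (Lieutenant); then Tanaka (Engineer).
Leclerc and Ferreira are each paramedic-certified, so the next rule applies.
Among Leclerc and Ferreira, by total department service (higher first): Leclerc (16 years) before Ferreira (8 years).
Ibarra, Brennan and Castillo are each not paramedic-certified, so the next rule applies.
Ibarra, Brennan and Castillo all have total department service 23 years, so the next rule applies.
Among Ibarra, Brennan and Castillo, by badge number (lower first): Ibarra (443) before Brennan (584) before Castillo (686).
Order: Leclerc, Ferreira, Ibarra, Brennan, Castillo, Tanaka.

Brennan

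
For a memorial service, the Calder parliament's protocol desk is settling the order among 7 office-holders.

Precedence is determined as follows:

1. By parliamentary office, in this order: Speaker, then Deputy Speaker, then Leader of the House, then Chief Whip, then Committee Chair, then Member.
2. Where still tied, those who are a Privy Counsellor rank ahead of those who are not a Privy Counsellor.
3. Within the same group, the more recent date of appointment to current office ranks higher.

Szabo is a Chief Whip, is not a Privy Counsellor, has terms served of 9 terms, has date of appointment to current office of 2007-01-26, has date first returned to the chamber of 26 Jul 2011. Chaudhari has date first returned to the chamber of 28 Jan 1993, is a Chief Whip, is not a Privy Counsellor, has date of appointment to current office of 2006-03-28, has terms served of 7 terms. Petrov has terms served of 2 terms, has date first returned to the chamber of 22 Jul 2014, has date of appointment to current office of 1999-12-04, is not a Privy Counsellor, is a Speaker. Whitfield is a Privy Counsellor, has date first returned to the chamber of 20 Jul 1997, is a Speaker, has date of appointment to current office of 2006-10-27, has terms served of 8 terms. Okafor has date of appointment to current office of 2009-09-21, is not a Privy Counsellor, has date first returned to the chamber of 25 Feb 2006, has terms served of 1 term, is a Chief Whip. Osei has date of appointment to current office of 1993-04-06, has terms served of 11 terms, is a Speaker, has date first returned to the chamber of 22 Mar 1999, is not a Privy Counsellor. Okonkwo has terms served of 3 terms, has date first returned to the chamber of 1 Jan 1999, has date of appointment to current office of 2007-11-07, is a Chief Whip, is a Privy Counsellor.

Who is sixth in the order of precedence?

By parliamentary office: Whitfield, Petrov and Osei (Speaker); then Okonkwo, Okafor, Szabo and Chaudhari (Chief Whip).
Among Whitfield, Petrov and Osei, a Privy Counsellor before not a Privy Counsellor: Whitfield (a Privy Counsellor) before Petrov and Osei (not a Privy Counsellor).
Among Petrov and Osei, by date of appointment to current office (later first): Petrov (1999-12-04) before Osei (1993-04-06).
Among Okonkwo, Okafor, Szabo and Chaudhari, a Privy Counsellor before not a Privy Counsellor: Okonkwo (a Privy Counsellor) before Okafor, Szabo and Chaudhari (not a Privy Counsellor).
Among Okafor, Szabo and Chaudhari, by date of appointment to current office (later first): Okafor (2009-09-21) before Szabo (2007-01-26) before Chaudhari (2006-03-28).
Order: Whitfield, Petrov, Osei, Okonkwo, Okafor, Szabo, Chaudhari.

Szabo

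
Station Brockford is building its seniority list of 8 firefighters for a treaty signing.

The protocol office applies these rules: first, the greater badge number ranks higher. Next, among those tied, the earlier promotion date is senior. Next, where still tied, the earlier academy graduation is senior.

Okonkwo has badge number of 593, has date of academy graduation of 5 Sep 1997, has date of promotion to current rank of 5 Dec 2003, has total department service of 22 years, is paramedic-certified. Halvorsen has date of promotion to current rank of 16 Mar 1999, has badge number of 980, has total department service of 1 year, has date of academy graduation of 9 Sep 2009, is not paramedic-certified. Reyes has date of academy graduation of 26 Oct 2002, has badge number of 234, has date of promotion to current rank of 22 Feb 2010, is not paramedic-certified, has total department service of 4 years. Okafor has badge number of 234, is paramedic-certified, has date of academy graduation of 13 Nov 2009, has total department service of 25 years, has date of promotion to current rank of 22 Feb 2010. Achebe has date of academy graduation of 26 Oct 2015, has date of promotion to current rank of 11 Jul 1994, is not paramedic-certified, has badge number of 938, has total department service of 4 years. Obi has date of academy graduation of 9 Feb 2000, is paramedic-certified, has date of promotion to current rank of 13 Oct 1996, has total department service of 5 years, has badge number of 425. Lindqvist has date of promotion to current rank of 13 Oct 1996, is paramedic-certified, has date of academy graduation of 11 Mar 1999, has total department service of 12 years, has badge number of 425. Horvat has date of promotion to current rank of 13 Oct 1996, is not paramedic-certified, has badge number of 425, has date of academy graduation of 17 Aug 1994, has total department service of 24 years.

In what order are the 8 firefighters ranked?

Halvorsen, Achebe, Okonkwo, Horvat, Lindqvist, Obi, Reyes, Okafor

By badge number (higher first): Halvorsen (980); then Achebe (938); then Okonkwo (593); then Horvat, Lindqvist and Obi (each 425); then Reyes and Okafor (both 234).
Horvat, Lindqvist and Obi all have date of promotion to current rank 13 Oct 1996, so the next rule applies.
Among Horvat, Lindqvist and Obi, by date of academy graduation (earlier first): Horvat (17 Aug 1994) before Lindqvist (11 Mar 1999) before Obi (9 Feb 2000).
Reyes and Okafor both have date of promotion to current rank 22 Feb 2010, so the next rule applies.
Among Reyes and Okafor, by date of academy graduation (earlier first): Reyes (26 Oct 2002) before Okafor (13 Nov 2009).
Full order: Halvorsen, Achebe, Okonkwo, Horvat, Lindqvist, Obi, Reyes, Okafor.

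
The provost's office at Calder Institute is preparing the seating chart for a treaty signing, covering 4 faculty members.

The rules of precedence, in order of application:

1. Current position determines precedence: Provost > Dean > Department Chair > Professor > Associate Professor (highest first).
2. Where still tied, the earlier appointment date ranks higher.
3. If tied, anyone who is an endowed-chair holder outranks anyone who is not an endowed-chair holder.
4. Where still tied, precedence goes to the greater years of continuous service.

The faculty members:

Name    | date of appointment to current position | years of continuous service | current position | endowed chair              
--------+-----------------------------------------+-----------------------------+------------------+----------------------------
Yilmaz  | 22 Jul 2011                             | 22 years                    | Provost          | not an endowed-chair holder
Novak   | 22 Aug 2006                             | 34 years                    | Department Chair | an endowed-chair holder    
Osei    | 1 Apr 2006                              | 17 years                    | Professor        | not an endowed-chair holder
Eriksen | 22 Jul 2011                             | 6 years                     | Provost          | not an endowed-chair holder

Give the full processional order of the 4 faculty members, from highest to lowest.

Yilmaz, Eriksen, Novak, Osei

By current position: Yilmaz and Eriksen (Provost); then Novak (Department Chair); then Osei (Professor).
Yilmaz and Eriksen both have date of appointment to current position 22 Jul 2011, so the next rule applies.
Yilmaz and Eriksen are each not an endowed-chair holder, so the next rule applies.
Among Yilmaz and Eriksen, by years of continuous service (higher first): Yilmaz (22 years) before Eriksen (6 years).
Full order: Yilmaz, Eriksen, Novak, Osei.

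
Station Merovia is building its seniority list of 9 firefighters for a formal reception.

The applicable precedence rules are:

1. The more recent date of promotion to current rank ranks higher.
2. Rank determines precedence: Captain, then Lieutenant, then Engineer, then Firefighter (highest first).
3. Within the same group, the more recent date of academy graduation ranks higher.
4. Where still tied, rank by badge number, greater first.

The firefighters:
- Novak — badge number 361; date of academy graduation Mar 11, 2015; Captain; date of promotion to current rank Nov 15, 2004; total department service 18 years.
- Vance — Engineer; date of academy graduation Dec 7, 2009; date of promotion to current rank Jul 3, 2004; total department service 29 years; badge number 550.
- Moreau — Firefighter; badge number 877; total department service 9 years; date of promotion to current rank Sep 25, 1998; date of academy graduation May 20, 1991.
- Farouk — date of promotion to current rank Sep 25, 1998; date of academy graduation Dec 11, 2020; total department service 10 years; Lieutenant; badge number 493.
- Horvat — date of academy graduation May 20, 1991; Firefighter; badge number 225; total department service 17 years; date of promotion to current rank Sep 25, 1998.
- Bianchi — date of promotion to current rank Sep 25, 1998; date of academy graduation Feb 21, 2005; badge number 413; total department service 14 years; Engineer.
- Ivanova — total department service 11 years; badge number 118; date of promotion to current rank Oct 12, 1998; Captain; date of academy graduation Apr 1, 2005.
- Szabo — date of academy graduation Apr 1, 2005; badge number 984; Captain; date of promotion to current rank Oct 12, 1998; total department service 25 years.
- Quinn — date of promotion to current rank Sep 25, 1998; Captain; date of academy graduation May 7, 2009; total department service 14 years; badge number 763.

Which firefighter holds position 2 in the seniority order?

Vance

By date of promotion to current rank (later first): Novak (Nov 15, 2004); then Vance (Jul 3, 2004); then Szabo and Ivanova (both Oct 12, 1998); then Quinn, Farouk, Bianchi, Moreau and Horvat (each Sep 25, 1998).
Szabo and Ivanova are each Captain, so the next rule applies.
Szabo and Ivanova both have date of academy graduation Apr 1, 2005, so the next rule applies.
Among Szabo and Ivanova, by badge number (higher first): Szabo (984) before Ivanova (118).
Among Quinn, Farouk, Bianchi, Moreau and Horvat, by rank: Quinn (Captain) before Farouk (Lieutenant) before Bianchi (Engineer) before Moreau and Horvat (Firefighter).
Moreau and Horvat both have date of academy graduation May 20, 1991, so the next rule applies.
Among Moreau and Horvat, by badge number (higher first): Moreau (877) before Horvat (225).
Order: Novak, Vance, Szabo, Ivanova, Quinn, Farouk, Bianchi, Moreau, Horvat.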